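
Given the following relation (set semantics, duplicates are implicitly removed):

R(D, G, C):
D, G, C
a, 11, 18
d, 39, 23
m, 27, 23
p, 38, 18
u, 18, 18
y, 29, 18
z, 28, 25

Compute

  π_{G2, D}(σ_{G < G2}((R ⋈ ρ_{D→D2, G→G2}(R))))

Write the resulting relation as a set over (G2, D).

{(18, a), (29, a), (29, u), (38, a), (38, u), (38, y), (39, m)}

ρ[D→D2, G→G2]: schema becomes (D2, G2, C); tuples unchanged.
Joining R and ρ_{D→D2, G→G2}(R) on C yields {(a, 11, 18, a, 11), (a, 11, 18, p, 38), (a, 11, 18, u, 18), (a, 11, 18, y, 29), (d, 39, 23, d, 39), (d, 39, 23, m, 27), (m, 27, 23, d, 39), (m, 27, 23, m, 27), (p, 38, 18, a, 11), (p, 38, 18, p, 38), (p, 38, 18, u, 18), (p, 38, 18, y, 29), (u, 18, 18, a, 11), (u, 18, 18, p, 38), (u, 18, 18, u, 18), (u, 18, 18, y, 29), (y, 29, 18, a, 11), (y, 29, 18, p, 38), (y, 29, 18, u, 18), (y, 29, 18, y, 29), (z, 28, 25, z, 28)}.
σ[G < G2]: keep tuples satisfying G < G2 → {(a, 11, 18, p, 38), (a, 11, 18, u, 18), (a, 11, 18, y, 29), (m, 27, 23, d, 39), (u, 18, 18, p, 38), (u, 18, 18, y, 29), (y, 29, 18, p, 38)}
Projecting to G2, D: {(18, a), (29, a), (29, u), (38, a), (38, u), (38, y), (39, m)}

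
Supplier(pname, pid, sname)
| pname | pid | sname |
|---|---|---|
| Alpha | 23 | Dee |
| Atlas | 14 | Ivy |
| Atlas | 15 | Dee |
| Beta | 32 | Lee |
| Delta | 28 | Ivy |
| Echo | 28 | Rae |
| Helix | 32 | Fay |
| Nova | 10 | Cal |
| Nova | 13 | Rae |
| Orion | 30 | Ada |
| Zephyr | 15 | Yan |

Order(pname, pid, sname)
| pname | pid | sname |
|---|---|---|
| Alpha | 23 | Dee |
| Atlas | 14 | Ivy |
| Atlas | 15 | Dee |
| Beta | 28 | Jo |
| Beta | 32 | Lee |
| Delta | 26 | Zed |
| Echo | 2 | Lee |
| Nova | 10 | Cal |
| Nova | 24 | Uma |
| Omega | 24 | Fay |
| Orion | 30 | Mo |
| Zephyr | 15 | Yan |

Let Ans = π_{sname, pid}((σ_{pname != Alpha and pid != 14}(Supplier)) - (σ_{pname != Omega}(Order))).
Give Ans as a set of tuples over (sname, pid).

{(Ada, 30), (Fay, 32), (Ivy, 28), (Rae, 13), (Rae, 28)}

σ[pname != Alpha and pid != 14]: keep tuples satisfying pname != Alpha and pid != 14 → {(Atlas, 15, Dee), (Beta, 32, Lee), (Delta, 28, Ivy), (Echo, 28, Rae), (Helix, 32, Fay), (Nova, 10, Cal), (Nova, 13, Rae), (Orion, 30, Ada), (Zephyr, 15, Yan)}
σ[pname != Omega]: keep tuples satisfying pname != Omega → {(Alpha, 23, Dee), (Atlas, 14, Ivy), (Atlas, 15, Dee), (Beta, 28, Jo), (Beta, 32, Lee), (Delta, 26, Zed), (Echo, 2, Lee), (Nova, 10, Cal), (Nova, 24, Uma), (Orion, 30, Mo), (Zephyr, 15, Yan)}
Set difference of the two operands is {(Delta, 28, Ivy), (Echo, 28, Rae), (Helix, 32, Fay), (Nova, 13, Rae), (Orion, 30, Ada)}.
Keep only column(s) sname, pid: {(Ada, 30), (Fay, 32), (Ivy, 28), (Rae, 13), (Rae, 28)}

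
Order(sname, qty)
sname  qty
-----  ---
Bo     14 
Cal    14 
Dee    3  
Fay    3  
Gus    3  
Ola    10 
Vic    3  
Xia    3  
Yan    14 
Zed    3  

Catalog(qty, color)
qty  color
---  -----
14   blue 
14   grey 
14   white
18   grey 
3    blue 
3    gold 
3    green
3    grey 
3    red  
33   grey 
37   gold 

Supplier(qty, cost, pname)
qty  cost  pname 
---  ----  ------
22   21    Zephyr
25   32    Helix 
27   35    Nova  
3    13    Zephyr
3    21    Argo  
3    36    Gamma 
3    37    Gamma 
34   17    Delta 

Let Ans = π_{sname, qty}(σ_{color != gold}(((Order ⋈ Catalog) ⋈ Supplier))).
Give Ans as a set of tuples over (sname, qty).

{(Dee, 3), (Fay, 3), (Gus, 3), (Vic, 3), (Xia, 3), (Zed, 3)}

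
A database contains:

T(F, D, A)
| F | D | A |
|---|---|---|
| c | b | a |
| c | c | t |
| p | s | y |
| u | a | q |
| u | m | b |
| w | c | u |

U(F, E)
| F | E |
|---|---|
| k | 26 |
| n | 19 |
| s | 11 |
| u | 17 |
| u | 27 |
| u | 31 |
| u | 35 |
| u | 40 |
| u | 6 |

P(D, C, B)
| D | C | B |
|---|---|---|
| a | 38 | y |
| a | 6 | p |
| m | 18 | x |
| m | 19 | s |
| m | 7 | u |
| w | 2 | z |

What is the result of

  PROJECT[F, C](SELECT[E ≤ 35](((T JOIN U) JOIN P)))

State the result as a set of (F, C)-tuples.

{(u, 18), (u, 19), (u, 38), (u, 6), (u, 7)}

Joining T and U on F yields {(u, a, q, 17), (u, a, q, 27), (u, a, q, 31), (u, a, q, 35), (u, a, q, 40), (u, a, q, 6), (u, m, b, 17), (u, m, b, 27), (u, m, b, 31), (u, m, b, 35), (u, m, b, 40), (u, m, b, 6)}.
Joining (T JOIN U) and P on D yields {(u, a, q, 17, 38, y), (u, a, q, 17, 6, p), (u, a, q, 27, 38, y), (u, a, q, 27, 6, p), (u, a, q, 31, 38, y), (u, a, q, 31, 6, p), (u, a, q, 35, 38, y), (u, a, q, 35, 6, p), (u, a, q, 40, 38, y), (u, a, q, 40, 6, p), (u, a, q, 6, 38, y), (u, a, q, 6, 6, p), (u, m, b, 17, 18, x), (u, m, b, 17, 19, s), (u, m, b, 17, 7, u), (u, m, b, 27, 18, x), (u, m, b, 27, 19, s), (u, m, b, 27, 7, u), (u, m, b, 31, 18, x), (u, m, b, 31, 19, s), (u, m, b, 31, 7, u), (u, m, b, 35, 18, x), (u, m, b, 35, 19, s), (u, m, b, 35, 7, u), (u, m, b, 40, 18, x), (u, m, b, 40, 19, s), (u, m, b, 40, 7, u), (u, m, b, 6, 18, x), (u, m, b, 6, 19, s), (u, m, b, 6, 7, u)}.
Filtering on E ≤ 35 leaves {(u, a, q, 17, 38, y), (u, a, q, 17, 6, p), (u, a, q, 27, 38, y), (u, a, q, 27, 6, p), (u, a, q, 31, 38, y), (u, a, q, 31, 6, p), (u, a, q, 35, 38, y), (u, a, q, 35, 6, p), (u, a, q, 6, 38, y), (u, a, q, 6, 6, p), (u, m, b, 17, 18, x), (u, m, b, 17, 19, s), (u, m, b, 17, 7, u), (u, m, b, 27, 18, x), (u, m, b, 27, 19, s), (u, m, b, 27, 7, u), (u, m, b, 31, 18, x), (u, m, b, 31, 19, s), (u, m, b, 31, 7, u), (u, m, b, 35, 18, x), (u, m, b, 35, 19, s), (u, m, b, 35, 7, u), (u, m, b, 6, 18, x), (u, m, b, 6, 19, s), (u, m, b, 6, 7, u)}.
Projecting to F, C (20 duplicate(s) eliminated): {(u, 18), (u, 19), (u, 38), (u, 6), (u, 7)}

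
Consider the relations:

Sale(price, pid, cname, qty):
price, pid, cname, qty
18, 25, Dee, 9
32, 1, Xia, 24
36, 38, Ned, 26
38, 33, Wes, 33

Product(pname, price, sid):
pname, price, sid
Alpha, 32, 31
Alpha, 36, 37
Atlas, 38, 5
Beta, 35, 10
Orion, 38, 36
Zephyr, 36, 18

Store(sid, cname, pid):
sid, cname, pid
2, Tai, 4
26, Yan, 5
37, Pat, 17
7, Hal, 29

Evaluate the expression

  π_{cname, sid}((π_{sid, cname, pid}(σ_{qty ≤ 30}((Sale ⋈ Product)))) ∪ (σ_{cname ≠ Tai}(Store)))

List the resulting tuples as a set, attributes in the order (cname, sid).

{(Hal, 7), (Ned, 18), (Ned, 37), (Pat, 37), (Xia, 31), (Yan, 26)}

Natural join on price: {(32, 1, Xia, 24, Alpha, 31), (36, 38, Ned, 26, Alpha, 37), (36, 38, Ned, 26, Zephyr, 18), (38, 33, Wes, 33, Atlas, 5), (38, 33, Wes, 33, Orion, 36)}
Apply σ_{qty ≤ 30}; surviving tuples: {(32, 1, Xia, 24, Alpha, 31), (36, 38, Ned, 26, Alpha, 37), (36, 38, Ned, 26, Zephyr, 18)}
π_{sid, cname, pid} gives {(18, Ned, 38), (31, Xia, 1), (37, Ned, 38)}.
Apply σ_{cname ≠ Tai}; surviving tuples: {(26, Yan, 5), (37, Pat, 17), (7, Hal, 29)}
Union: {(18, Ned, 38), (31, Xia, 1), (37, Ned, 38)} with {(26, Yan, 5), (37, Pat, 17), (7, Hal, 29)} → {(18, Ned, 38), (26, Yan, 5), (31, Xia, 1), (37, Ned, 38), (37, Pat, 17), (7, Hal, 29)}
π_{cname, sid} gives {(Hal, 7), (Ned, 18), (Ned, 37), (Pat, 37), (Xia, 31), (Yan, 26)}.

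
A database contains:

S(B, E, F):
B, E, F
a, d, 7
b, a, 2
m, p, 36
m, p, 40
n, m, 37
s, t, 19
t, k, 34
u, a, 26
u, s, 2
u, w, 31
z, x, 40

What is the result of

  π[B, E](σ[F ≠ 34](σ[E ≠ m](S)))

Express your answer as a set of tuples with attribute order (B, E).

Filtering on E ≠ m leaves {(a, d, 7), (b, a, 2), (m, p, 36), (m, p, 40), (s, t, 19), (t, k, 34), (u, a, 26), (u, s, 2), (u, w, 31), (z, x, 40)}.
Filtering on F ≠ 34 leaves {(a, d, 7), (b, a, 2), (m, p, 36), (m, p, 40), (s, t, 19), (u, a, 26), (u, s, 2), (u, w, 31), (z, x, 40)}.
Projecting to B, E (1 duplicate(s) eliminated): {(a, d), (b, a), (m, p), (s, t), (u, a), (u, s), (u, w), (z, x)}

{(a, d), (b, a), (m, p), (s, t), (u, a), (u, s), (u, w), (z, x)}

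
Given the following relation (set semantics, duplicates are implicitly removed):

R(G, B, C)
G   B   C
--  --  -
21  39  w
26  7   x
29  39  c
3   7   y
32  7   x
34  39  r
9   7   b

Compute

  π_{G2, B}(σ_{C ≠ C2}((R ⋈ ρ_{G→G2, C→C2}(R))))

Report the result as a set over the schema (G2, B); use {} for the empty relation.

{(21, 39), (26, 7), (29, 39), (3, 7), (32, 7), (34, 39), (9, 7)}

ρ[G→G2, C→C2]: schema becomes (G2, B, C2); tuples unchanged.
Joining R and ρ_{G→G2, C→C2}(R) on B yields {(21, 39, w, 21, w), (21, 39, w, 29, c), (21, 39, w, 34, r), (26, 7, x, 26, x), (26, 7, x, 3, y), (26, 7, x, 32, x), (26, 7, x, 9, b), (29, 39, c, 21, w), (29, 39, c, 29, c), (29, 39, c, 34, r), (3, 7, y, 26, x), (3, 7, y, 3, y), (3, 7, y, 32, x), (3, 7, y, 9, b), (32, 7, x, 26, x), (32, 7, x, 3, y), (32, 7, x, 32, x), (32, 7, x, 9, b), (34, 39, r, 21, w), (34, 39, r, 29, c), (34, 39, r, 34, r), (9, 7, b, 26, x), (9, 7, b, 3, y), (9, 7, b, 32, x), (9, 7, b, 9, b)}.
Selection C ≠ C2: {(21, 39, w, 29, c), (21, 39, w, 34, r), (26, 7, x, 3, y), (26, 7, x, 9, b), (29, 39, c, 21, w), (29, 39, c, 34, r), (3, 7, y, 26, x), (3, 7, y, 32, x), (3, 7, y, 9, b), (32, 7, x, 3, y), (32, 7, x, 9, b), (34, 39, r, 21, w), (34, 39, r, 29, c), (9, 7, b, 26, x), (9, 7, b, 3, y), (9, 7, b, 32, x)}
π[G2, B]: project onto (G2, B) (9 duplicate(s) eliminated) → {(21, 39), (26, 7), (29, 39), (3, 7), (32, 7), (34, 39), (9, 7)}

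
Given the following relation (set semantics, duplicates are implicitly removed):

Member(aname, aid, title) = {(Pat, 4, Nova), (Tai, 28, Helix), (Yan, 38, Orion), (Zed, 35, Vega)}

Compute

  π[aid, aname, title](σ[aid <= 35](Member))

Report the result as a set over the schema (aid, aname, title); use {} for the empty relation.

{(28, Tai, Helix), (35, Zed, Vega), (4, Pat, Nova)}

Selection aid <= 35: {(Pat, 4, Nova), (Tai, 28, Helix), (Zed, 35, Vega)}
π[aid, aname, title]: project onto (aid, aname, title) → {(28, Tai, Helix), (35, Zed, Vega), (4, Pat, Nova)}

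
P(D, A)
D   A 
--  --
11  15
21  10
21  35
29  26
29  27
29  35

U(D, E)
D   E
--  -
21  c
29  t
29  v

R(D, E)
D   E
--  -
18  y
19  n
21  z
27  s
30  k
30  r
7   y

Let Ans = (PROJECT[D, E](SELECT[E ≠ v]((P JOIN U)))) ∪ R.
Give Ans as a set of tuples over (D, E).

{(18, y), (19, n), (21, c), (21, z), (27, s), (29, t), (30, k), (30, r), (7, y)}

P ⋈ U (natural join on D): {(21, 10, c), (21, 35, c), (29, 26, t), (29, 26, v), (29, 27, t), (29, 27, v), (29, 35, t), (29, 35, v)}
Apply σ_{E ≠ v}; surviving tuples: {(21, 10, c), (21, 35, c), (29, 26, t), (29, 27, t), (29, 35, t)}
Projecting to D, E (3 duplicate(s) eliminated): {(21, c), (29, t)}
Set union of the two operands is {(18, y), (19, n), (21, c), (21, z), (27, s), (29, t), (30, k), (30, r), (7, y)}.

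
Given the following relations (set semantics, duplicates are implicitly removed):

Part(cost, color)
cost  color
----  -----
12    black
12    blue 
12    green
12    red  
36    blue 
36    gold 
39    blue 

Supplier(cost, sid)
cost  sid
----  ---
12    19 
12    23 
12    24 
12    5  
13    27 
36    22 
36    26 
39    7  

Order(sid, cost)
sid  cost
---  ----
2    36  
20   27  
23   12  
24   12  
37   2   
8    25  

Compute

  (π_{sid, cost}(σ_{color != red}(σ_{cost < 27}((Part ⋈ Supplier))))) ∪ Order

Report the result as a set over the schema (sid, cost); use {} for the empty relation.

Part ⋈ Supplier (natural join on cost): {(12, black, 19), (12, black, 23), (12, black, 24), (12, black, 5), (12, blue, 19), (12, blue, 23), (12, blue, 24), (12, blue, 5), (12, green, 19), (12, green, 23), (12, green, 24), (12, green, 5), (12, red, 19), (12, red, 23), (12, red, 24), (12, red, 5), (36, blue, 22), (36, blue, 26), (36, gold, 22), (36, gold, 26), (39, blue, 7)}
Apply σ_{cost < 27}; surviving tuples: {(12, black, 19), (12, black, 23), (12, black, 24), (12, black, 5), (12, blue, 19), (12, blue, 23), (12, blue, 24), (12, blue, 5), (12, green, 19), (12, green, 23), (12, green, 24), (12, green, 5), (12, red, 19), (12, red, 23), (12, red, 24), (12, red, 5)}
Apply σ_{color != red}; surviving tuples: {(12, black, 19), (12, black, 23), (12, black, 24), (12, black, 5), (12, blue, 19), (12, blue, 23), (12, blue, 24), (12, blue, 5), (12, green, 19), (12, green, 23), (12, green, 24), (12, green, 5)}
Keep only column(s) sid, cost (8 duplicate(s) eliminated): {(19, 12), (23, 12), (24, 12), (5, 12)}
Set union of the two operands is {(19, 12), (2, 36), (20, 27), (23, 12), (24, 12), (37, 2), (5, 12), (8, 25)}.

{(19, 12), (2, 36), (20, 27), (23, 12), (24, 12), (37, 2), (5, 12), (8, 25)}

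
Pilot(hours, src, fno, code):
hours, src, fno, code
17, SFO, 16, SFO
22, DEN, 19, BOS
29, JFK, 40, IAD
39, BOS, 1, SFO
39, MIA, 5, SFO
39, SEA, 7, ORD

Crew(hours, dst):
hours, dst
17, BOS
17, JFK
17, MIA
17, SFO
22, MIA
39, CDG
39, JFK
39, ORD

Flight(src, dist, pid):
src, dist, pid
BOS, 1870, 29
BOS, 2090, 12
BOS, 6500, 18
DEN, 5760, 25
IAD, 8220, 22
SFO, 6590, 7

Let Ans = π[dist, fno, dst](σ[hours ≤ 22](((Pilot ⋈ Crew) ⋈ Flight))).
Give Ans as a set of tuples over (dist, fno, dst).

{(5760, 19, MIA), (6590, 16, BOS), (6590, 16, JFK), (6590, 16, MIA), (6590, 16, SFO)}

Pilot ⋈ Crew (natural join on hours): {(17, SFO, 16, SFO, BOS), (17, SFO, 16, SFO, JFK), (17, SFO, 16, SFO, MIA), (17, SFO, 16, SFO, SFO), (22, DEN, 19, BOS, MIA), (39, BOS, 1, SFO, CDG), (39, BOS, 1, SFO, JFK), (39, BOS, 1, SFO, ORD), (39, MIA, 5, SFO, CDG), (39, MIA, 5, SFO, JFK), (39, MIA, 5, SFO, ORD), (39, SEA, 7, ORD, CDG), (39, SEA, 7, ORD, JFK), (39, SEA, 7, ORD, ORD)}
(Pilot ⋈ Crew) ⋈ Flight (natural join on src): {(17, SFO, 16, SFO, BOS, 6590, 7), (17, SFO, 16, SFO, JFK, 6590, 7), (17, SFO, 16, SFO, MIA, 6590, 7), (17, SFO, 16, SFO, SFO, 6590, 7), (22, DEN, 19, BOS, MIA, 5760, 25), (39, BOS, 1, SFO, CDG, 1870, 29), (39, BOS, 1, SFO, CDG, 2090, 12), (39, BOS, 1, SFO, CDG, 6500, 18), (39, BOS, 1, SFO, JFK, 1870, 29), (39, BOS, 1, SFO, JFK, 2090, 12), (39, BOS, 1, SFO, JFK, 6500, 18), (39, BOS, 1, SFO, ORD, 1870, 29), (39, BOS, 1, SFO, ORD, 2090, 12), (39, BOS, 1, SFO, ORD, 6500, 18)}
Apply σ_{hours ≤ 22}; surviving tuples: {(17, SFO, 16, SFO, BOS, 6590, 7), (17, SFO, 16, SFO, JFK, 6590, 7), (17, SFO, 16, SFO, MIA, 6590, 7), (17, SFO, 16, SFO, SFO, 6590, 7), (22, DEN, 19, BOS, MIA, 5760, 25)}
π[dist, fno, dst]: project onto (dist, fno, dst) → {(5760, 19, MIA), (6590, 16, BOS), (6590, 16, JFK), (6590, 16, MIA), (6590, 16, SFO)}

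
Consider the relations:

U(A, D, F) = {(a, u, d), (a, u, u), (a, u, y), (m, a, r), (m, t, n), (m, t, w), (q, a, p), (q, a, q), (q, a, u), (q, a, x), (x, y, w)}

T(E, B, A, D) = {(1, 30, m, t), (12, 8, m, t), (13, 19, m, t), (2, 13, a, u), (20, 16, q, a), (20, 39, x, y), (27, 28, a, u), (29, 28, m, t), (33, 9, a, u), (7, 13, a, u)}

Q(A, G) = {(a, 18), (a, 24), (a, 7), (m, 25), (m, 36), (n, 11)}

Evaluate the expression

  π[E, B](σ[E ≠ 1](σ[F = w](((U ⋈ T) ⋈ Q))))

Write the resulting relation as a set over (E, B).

Natural join on A, D: {(a, u, d, 2, 13), (a, u, d, 27, 28), (a, u, d, 33, 9), (a, u, d, 7, 13), (a, u, u, 2, 13), (a, u, u, 27, 28), (a, u, u, 33, 9), (a, u, u, 7, 13), (a, u, y, 2, 13), (a, u, y, 27, 28), (a, u, y, 33, 9), (a, u, y, 7, 13), (m, t, n, 1, 30), (m, t, n, 12, 8), (m, t, n, 13, 19), (m, t, n, 29, 28), (m, t, w, 1, 30), (m, t, w, 12, 8), (m, t, w, 13, 19), (m, t, w, 29, 28), (q, a, p, 20, 16), (q, a, q, 20, 16), (q, a, u, 20, 16), (q, a, x, 20, 16), (x, y, w, 20, 39)}
Natural join on A: {(a, u, d, 2, 13, 18), (a, u, d, 2, 13, 24), (a, u, d, 2, 13, 7), (a, u, d, 27, 28, 18), (a, u, d, 27, 28, 24), (a, u, d, 27, 28, 7), (a, u, d, 33, 9, 18), (a, u, d, 33, 9, 24), (a, u, d, 33, 9, 7), (a, u, d, 7, 13, 18), (a, u, d, 7, 13, 24), (a, u, d, 7, 13, 7), (a, u, u, 2, 13, 18), (a, u, u, 2, 13, 24), (a, u, u, 2, 13, 7), (a, u, u, 27, 28, 18), (a, u, u, 27, 28, 24), (a, u, u, 27, 28, 7), (a, u, u, 33, 9, 18), (a, u, u, 33, 9, 24), (a, u, u, 33, 9, 7), (a, u, u, 7, 13, 18), (a, u, u, 7, 13, 24), (a, u, u, 7, 13, 7), (a, u, y, 2, 13, 18), (a, u, y, 2, 13, 24), (a, u, y, 2, 13, 7), (a, u, y, 27, 28, 18), (a, u, y, 27, 28, 24), (a, u, y, 27, 28, 7), (a, u, y, 33, 9, 18), (a, u, y, 33, 9, 24), (a, u, y, 33, 9, 7), (a, u, y, 7, 13, 18), (a, u, y, 7, 13, 24), (a, u, y, 7, 13, 7), (m, t, n, 1, 30, 25), (m, t, n, 1, 30, 36), (m, t, n, 12, 8, 25), (m, t, n, 12, 8, 36), (m, t, n, 13, 19, 25), (m, t, n, 13, 19, 36), (m, t, n, 29, 28, 25), (m, t, n, 29, 28, 36), (m, t, w, 1, 30, 25), (m, t, w, 1, 30, 36), (m, t, w, 12, 8, 25), (m, t, w, 12, 8, 36), (m, t, w, 13, 19, 25), (m, t, w, 13, 19, 36), (m, t, w, 29, 28, 25), (m, t, w, 29, 28, 36)}
Filtering on F = w leaves {(m, t, w, 1, 30, 25), (m, t, w, 1, 30, 36), (m, t, w, 12, 8, 25), (m, t, w, 12, 8, 36), (m, t, w, 13, 19, 25), (m, t, w, 13, 19, 36), (m, t, w, 29, 28, 25), (m, t, w, 29, 28, 36)}.
Filtering on E ≠ 1 leaves {(m, t, w, 12, 8, 25), (m, t, w, 12, 8, 36), (m, t, w, 13, 19, 25), (m, t, w, 13, 19, 36), (m, t, w, 29, 28, 25), (m, t, w, 29, 28, 36)}.
π[E, B]: project onto (E, B) (3 duplicate(s) eliminated) → {(12, 8), (13, 19), (29, 28)}

{(12, 8), (13, 19), (29, 28)}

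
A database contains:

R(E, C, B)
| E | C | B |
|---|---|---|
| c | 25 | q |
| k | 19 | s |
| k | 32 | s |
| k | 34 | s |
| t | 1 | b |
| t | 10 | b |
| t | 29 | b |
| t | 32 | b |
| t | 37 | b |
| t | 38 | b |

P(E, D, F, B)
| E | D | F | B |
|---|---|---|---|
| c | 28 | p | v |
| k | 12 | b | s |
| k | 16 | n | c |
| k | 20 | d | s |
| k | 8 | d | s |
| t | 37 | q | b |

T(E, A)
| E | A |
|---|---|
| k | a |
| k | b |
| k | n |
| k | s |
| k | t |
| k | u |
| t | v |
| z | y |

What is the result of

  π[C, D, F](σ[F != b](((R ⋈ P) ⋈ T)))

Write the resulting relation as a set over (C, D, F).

{(1, 37, q), (10, 37, q), (19, 20, d), (19, 8, d), (29, 37, q), (32, 20, d), (32, 37, q), (32, 8, d), (34, 20, d), (34, 8, d), (37, 37, q), (38, 37, q)}

R ⋈ P (natural join on E, B): {(k, 19, s, 12, b), (k, 19, s, 20, d), (k, 19, s, 8, d), (k, 32, s, 12, b), (k, 32, s, 20, d), (k, 32, s, 8, d), (k, 34, s, 12, b), (k, 34, s, 20, d), (k, 34, s, 8, d), (t, 1, b, 37, q), (t, 10, b, 37, q), (t, 29, b, 37, q), (t, 32, b, 37, q), (t, 37, b, 37, q), (t, 38, b, 37, q)}
(R ⋈ P) ⋈ T (natural join on E): {(k, 19, s, 12, b, a), (k, 19, s, 12, b, b), (k, 19, s, 12, b, n), (k, 19, s, 12, b, s), (k, 19, s, 12, b, t), (k, 19, s, 12, b, u), (k, 19, s, 20, d, a), (k, 19, s, 20, d, b), (k, 19, s, 20, d, n), (k, 19, s, 20, d, s), (k, 19, s, 20, d, t), (k, 19, s, 20, d, u), (k, 19, s, 8, d, a), (k, 19, s, 8, d, b), (k, 19, s, 8, d, n), (k, 19, s, 8, d, s), (k, 19, s, 8, d, t), (k, 19, s, 8, d, u), (k, 32, s, 12, b, a), (k, 32, s, 12, b, b), (k, 32, s, 12, b, n), (k, 32, s, 12, b, s), (k, 32, s, 12, b, t), (k, 32, s, 12, b, u), (k, 32, s, 20, d, a), (k, 32, s, 20, d, b), (k, 32, s, 20, d, n), (k, 32, s, 20, d, s), (k, 32, s, 20, d, t), (k, 32, s, 20, d, u), (k, 32, s, 8, d, a), (k, 32, s, 8, d, b), (k, 32, s, 8, d, n), (k, 32, s, 8, d, s), (k, 32, s, 8, d, t), (k, 32, s, 8, d, u), (k, 34, s, 12, b, a), (k, 34, s, 12, b, b), (k, 34, s, 12, b, n), (k, 34, s, 12, b, s), (k, 34, s, 12, b, t), (k, 34, s, 12, b, u), (k, 34, s, 20, d, a), (k, 34, s, 20, d, b), (k, 34, s, 20, d, n), (k, 34, s, 20, d, s), (k, 34, s, 20, d, t), (k, 34, s, 20, d, u), (k, 34, s, 8, d, a), (k, 34, s, 8, d, b), (k, 34, s, 8, d, n), (k, 34, s, 8, d, s), (k, 34, s, 8, d, t), (k, 34, s, 8, d, u), (t, 1, b, 37, q, v), (t, 10, b, 37, q, v), (t, 29, b, 37, q, v), (t, 32, b, 37, q, v), (t, 37, b, 37, q, v), (t, 38, b, 37, q, v)}
σ[F != b]: keep tuples satisfying F != b → {(k, 19, s, 20, d, a), (k, 19, s, 20, d, b), (k, 19, s, 20, d, n), (k, 19, s, 20, d, s), (k, 19, s, 20, d, t), (k, 19, s, 20, d, u), (k, 19, s, 8, d, a), (k, 19, s, 8, d, b), (k, 19, s, 8, d, n), (k, 19, s, 8, d, s), (k, 19, s, 8, d, t), (k, 19, s, 8, d, u), (k, 32, s, 20, d, a), (k, 32, s, 20, d, b), (k, 32, s, 20, d, n), (k, 32, s, 20, d, s), (k, 32, s, 20, d, t), (k, 32, s, 20, d, u), (k, 32, s, 8, d, a), (k, 32, s, 8, d, b), (k, 32, s, 8, d, n), (k, 32, s, 8, d, s), (k, 32, s, 8, d, t), (k, 32, s, 8, d, u), (k, 34, s, 20, d, a), (k, 34, s, 20, d, b), (k, 34, s, 20, d, n), (k, 34, s, 20, d, s), (k, 34, s, 20, d, t), (k, 34, s, 20, d, u), (k, 34, s, 8, d, a), (k, 34, s, 8, d, b), (k, 34, s, 8, d, n), (k, 34, s, 8, d, s), (k, 34, s, 8, d, t), (k, 34, s, 8, d, u), (t, 1, b, 37, q, v), (t, 10, b, 37, q, v), (t, 29, b, 37, q, v), (t, 32, b, 37, q, v), (t, 37, b, 37, q, v), (t, 38, b, 37, q, v)}
Projecting to C, D, F (30 duplicate(s) eliminated): {(1, 37, q), (10, 37, q), (19, 20, d), (19, 8, d), (29, 37, q), (32, 20, d), (32, 37, q), (32, 8, d), (34, 20, d), (34, 8, d), (37, 37, q), (38, 37, q)}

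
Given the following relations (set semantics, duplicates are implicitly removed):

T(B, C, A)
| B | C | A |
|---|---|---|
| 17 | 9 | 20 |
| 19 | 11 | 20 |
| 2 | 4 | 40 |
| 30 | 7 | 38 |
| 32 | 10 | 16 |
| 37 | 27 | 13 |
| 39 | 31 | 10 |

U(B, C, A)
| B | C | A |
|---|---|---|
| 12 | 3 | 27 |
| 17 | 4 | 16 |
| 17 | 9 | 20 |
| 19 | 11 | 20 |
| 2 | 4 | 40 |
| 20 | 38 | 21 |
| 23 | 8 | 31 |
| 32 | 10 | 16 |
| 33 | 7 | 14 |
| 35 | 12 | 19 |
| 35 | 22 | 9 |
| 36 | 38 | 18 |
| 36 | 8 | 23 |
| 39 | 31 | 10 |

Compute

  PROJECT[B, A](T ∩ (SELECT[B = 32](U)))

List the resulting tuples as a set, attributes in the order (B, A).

{(32, 16)}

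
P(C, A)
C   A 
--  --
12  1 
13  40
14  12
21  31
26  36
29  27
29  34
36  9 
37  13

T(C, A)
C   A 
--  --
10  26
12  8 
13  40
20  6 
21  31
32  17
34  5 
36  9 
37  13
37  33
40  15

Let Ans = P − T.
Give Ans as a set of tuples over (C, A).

{(12, 1), (14, 12), (26, 36), (29, 27), (29, 34)}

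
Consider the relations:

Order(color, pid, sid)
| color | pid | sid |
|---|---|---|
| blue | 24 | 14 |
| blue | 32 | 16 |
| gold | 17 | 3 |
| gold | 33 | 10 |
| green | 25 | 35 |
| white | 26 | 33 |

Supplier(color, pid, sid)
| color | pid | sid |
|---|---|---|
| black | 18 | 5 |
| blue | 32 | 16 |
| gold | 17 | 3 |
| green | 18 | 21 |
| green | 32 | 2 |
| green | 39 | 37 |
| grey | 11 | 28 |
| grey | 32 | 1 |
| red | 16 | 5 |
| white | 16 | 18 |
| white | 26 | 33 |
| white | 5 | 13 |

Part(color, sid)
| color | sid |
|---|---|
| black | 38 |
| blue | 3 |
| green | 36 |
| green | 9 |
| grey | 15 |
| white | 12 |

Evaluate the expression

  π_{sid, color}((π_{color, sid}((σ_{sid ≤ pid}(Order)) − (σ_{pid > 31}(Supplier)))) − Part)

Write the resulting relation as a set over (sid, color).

Filtering on sid ≤ pid leaves {(blue, 24, 14), (blue, 32, 16), (gold, 17, 3), (gold, 33, 10)}.
Filtering on pid > 31 leaves {(blue, 32, 16), (green, 32, 2), (green, 39, 37), (grey, 32, 1)}.
Difference: {(blue, 24, 14), (blue, 32, 16), (gold, 17, 3), (gold, 33, 10)} with {(blue, 32, 16), (green, 32, 2), (green, 39, 37), (grey, 32, 1)} → {(blue, 24, 14), (gold, 17, 3), (gold, 33, 10)}
π_{color, sid} gives {(blue, 14), (gold, 10), (gold, 3)}.
Difference: {(blue, 14), (gold, 10), (gold, 3)} with {(black, 38), (blue, 3), (green, 36), (green, 9), (grey, 15), (white, 12)} → {(blue, 14), (gold, 10), (gold, 3)}
π_{sid, color} gives {(10, gold), (14, blue), (3, gold)}.

{(10, gold), (14, blue), (3, gold)}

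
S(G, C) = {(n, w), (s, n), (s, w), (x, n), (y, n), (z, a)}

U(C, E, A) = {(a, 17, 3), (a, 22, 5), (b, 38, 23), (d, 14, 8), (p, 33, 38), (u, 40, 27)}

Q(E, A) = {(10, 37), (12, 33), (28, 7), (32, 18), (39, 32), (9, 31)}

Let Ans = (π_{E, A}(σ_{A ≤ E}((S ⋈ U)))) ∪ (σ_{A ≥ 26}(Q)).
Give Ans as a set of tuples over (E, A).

Joining S and U on C yields {(z, a, 17, 3), (z, a, 22, 5)}.
Selection A ≤ E: {(z, a, 17, 3), (z, a, 22, 5)}
π_{E, A} gives {(17, 3), (22, 5)}.
Selection A ≥ 26: {(10, 37), (12, 33), (39, 32), (9, 31)}
Set union of the two operands is {(10, 37), (12, 33), (17, 3), (22, 5), (39, 32), (9, 31)}.

{(10, 37), (12, 33), (17, 3), (22, 5), (39, 32), (9, 31)}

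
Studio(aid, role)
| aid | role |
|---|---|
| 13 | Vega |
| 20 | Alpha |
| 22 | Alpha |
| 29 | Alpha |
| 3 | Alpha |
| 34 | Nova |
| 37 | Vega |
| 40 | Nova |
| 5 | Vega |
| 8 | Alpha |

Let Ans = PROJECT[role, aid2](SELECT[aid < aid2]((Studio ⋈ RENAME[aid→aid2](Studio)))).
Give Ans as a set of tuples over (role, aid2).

{(Alpha, 20), (Alpha, 22), (Alpha, 29), (Alpha, 8), (Nova, 40), (Vega, 13), (Vega, 37)}

ρ[aid→aid2]: schema becomes (aid2, role); tuples unchanged.
Natural join on role: {(13, Vega, 13), (13, Vega, 37), (13, Vega, 5), (20, Alpha, 20), (20, Alpha, 22), (20, Alpha, 29), (20, Alpha, 3), (20, Alpha, 8), (22, Alpha, 20), (22, Alpha, 22), (22, Alpha, 29), (22, Alpha, 3), (22, Alpha, 8), (29, Alpha, 20), (29, Alpha, 22), (29, Alpha, 29), (29, Alpha, 3), (29, Alpha, 8), (3, Alpha, 20), (3, Alpha, 22), (3, Alpha, 29), (3, Alpha, 3), (3, Alpha, 8), (34, Nova, 34), (34, Nova, 40), (37, Vega, 13), (37, Vega, 37), (37, Vega, 5), (40, Nova, 34), (40, Nova, 40), (5, Vega, 13), (5, Vega, 37), (5, Vega, 5), (8, Alpha, 20), (8, Alpha, 22), (8, Alpha, 29), (8, Alpha, 3), (8, Alpha, 8)}
Apply σ_{aid < aid2}; surviving tuples: {(13, Vega, 37), (20, Alpha, 22), (20, Alpha, 29), (22, Alpha, 29), (3, Alpha, 20), (3, Alpha, 22), (3, Alpha, 29), (3, Alpha, 8), (34, Nova, 40), (5, Vega, 13), (5, Vega, 37), (8, Alpha, 20), (8, Alpha, 22), (8, Alpha, 29)}
π_{role, aid2} gives {(Alpha, 20), (Alpha, 22), (Alpha, 29), (Alpha, 8), (Nova, 40), (Vega, 13), (Vega, 37)} (7 duplicate(s) eliminated).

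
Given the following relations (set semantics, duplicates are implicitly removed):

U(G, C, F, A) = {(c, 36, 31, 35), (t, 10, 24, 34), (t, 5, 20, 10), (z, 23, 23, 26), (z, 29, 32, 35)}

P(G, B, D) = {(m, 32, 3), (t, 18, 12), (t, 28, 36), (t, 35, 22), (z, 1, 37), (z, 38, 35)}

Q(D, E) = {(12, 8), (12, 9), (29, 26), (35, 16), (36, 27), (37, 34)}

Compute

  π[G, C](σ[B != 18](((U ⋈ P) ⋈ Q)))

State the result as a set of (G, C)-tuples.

{(t, 10), (t, 5), (z, 23), (z, 29)}

U ⋈ P (natural join on G): {(t, 10, 24, 34, 18, 12), (t, 10, 24, 34, 28, 36), (t, 10, 24, 34, 35, 22), (t, 5, 20, 10, 18, 12), (t, 5, 20, 10, 28, 36), (t, 5, 20, 10, 35, 22), (z, 23, 23, 26, 1, 37), (z, 23, 23, 26, 38, 35), (z, 29, 32, 35, 1, 37), (z, 29, 32, 35, 38, 35)}
(U ⋈ P) ⋈ Q (natural join on D): {(t, 10, 24, 34, 18, 12, 8), (t, 10, 24, 34, 18, 12, 9), (t, 10, 24, 34, 28, 36, 27), (t, 5, 20, 10, 18, 12, 8), (t, 5, 20, 10, 18, 12, 9), (t, 5, 20, 10, 28, 36, 27), (z, 23, 23, 26, 1, 37, 34), (z, 23, 23, 26, 38, 35, 16), (z, 29, 32, 35, 1, 37, 34), (z, 29, 32, 35, 38, 35, 16)}
σ[B != 18]: keep tuples satisfying B != 18 → {(t, 10, 24, 34, 28, 36, 27), (t, 5, 20, 10, 28, 36, 27), (z, 23, 23, 26, 1, 37, 34), (z, 23, 23, 26, 38, 35, 16), (z, 29, 32, 35, 1, 37, 34), (z, 29, 32, 35, 38, 35, 16)}
π[G, C]: project onto (G, C) (2 duplicate(s) eliminated) → {(t, 10), (t, 5), (z, 23), (z, 29)}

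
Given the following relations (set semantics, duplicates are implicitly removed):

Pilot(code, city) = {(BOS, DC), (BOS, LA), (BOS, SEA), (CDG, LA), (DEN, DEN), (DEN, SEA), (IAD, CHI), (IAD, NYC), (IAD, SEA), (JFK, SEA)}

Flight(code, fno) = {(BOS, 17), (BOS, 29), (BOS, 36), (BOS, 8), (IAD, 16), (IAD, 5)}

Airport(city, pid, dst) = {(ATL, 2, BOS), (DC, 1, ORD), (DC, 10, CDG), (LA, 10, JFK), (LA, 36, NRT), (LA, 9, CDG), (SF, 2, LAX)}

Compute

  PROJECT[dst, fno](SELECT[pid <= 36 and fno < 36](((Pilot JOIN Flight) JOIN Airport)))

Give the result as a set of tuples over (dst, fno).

{(CDG, 17), (CDG, 29), (CDG, 8), (JFK, 17), (JFK, 29), (JFK, 8), (NRT, 17), (NRT, 29), (NRT, 8), (ORD, 17), (ORD, 29), (ORD, 8)}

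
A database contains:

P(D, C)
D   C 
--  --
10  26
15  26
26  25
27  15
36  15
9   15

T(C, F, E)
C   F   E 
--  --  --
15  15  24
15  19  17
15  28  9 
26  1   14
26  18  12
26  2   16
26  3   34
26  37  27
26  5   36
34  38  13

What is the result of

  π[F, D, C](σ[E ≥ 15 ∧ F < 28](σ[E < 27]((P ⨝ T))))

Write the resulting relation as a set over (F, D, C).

{(15, 27, 15), (15, 36, 15), (15, 9, 15), (19, 27, 15), (19, 36, 15), (19, 9, 15), (2, 10, 26), (2, 15, 26)}

P ⋈ T (natural join on C): {(10, 26, 1, 14), (10, 26, 18, 12), (10, 26, 2, 16), (10, 26, 3, 34), (10, 26, 37, 27), (10, 26, 5, 36), (15, 26, 1, 14), (15, 26, 18, 12), (15, 26, 2, 16), (15, 26, 3, 34), (15, 26, 37, 27), (15, 26, 5, 36), (27, 15, 15, 24), (27, 15, 19, 17), (27, 15, 28, 9), (36, 15, 15, 24), (36, 15, 19, 17), (36, 15, 28, 9), (9, 15, 15, 24), (9, 15, 19, 17), (9, 15, 28, 9)}
Apply σ_{E < 27}; surviving tuples: {(10, 26, 1, 14), (10, 26, 18, 12), (10, 26, 2, 16), (15, 26, 1, 14), (15, 26, 18, 12), (15, 26, 2, 16), (27, 15, 15, 24), (27, 15, 19, 17), (27, 15, 28, 9), (36, 15, 15, 24), (36, 15, 19, 17), (36, 15, 28, 9), (9, 15, 15, 24), (9, 15, 19, 17), (9, 15, 28, 9)}
Apply σ_{E ≥ 15 ∧ F < 28}; surviving tuples: {(10, 26, 2, 16), (15, 26, 2, 16), (27, 15, 15, 24), (27, 15, 19, 17), (36, 15, 15, 24), (36, 15, 19, 17), (9, 15, 15, 24), (9, 15, 19, 17)}
π_{F, D, C} gives {(15, 27, 15), (15, 36, 15), (15, 9, 15), (19, 27, 15), (19, 36, 15), (19, 9, 15), (2, 10, 26), (2, 15, 26)}.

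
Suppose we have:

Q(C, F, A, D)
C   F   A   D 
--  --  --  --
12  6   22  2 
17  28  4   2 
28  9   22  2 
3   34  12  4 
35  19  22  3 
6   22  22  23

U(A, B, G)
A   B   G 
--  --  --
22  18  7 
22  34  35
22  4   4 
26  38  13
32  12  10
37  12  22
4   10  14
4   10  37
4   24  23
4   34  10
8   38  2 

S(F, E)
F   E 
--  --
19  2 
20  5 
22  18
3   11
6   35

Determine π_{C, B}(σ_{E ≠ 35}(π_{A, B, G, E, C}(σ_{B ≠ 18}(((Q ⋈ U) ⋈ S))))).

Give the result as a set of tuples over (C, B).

{(35, 34), (35, 4), (6, 34), (6, 4)}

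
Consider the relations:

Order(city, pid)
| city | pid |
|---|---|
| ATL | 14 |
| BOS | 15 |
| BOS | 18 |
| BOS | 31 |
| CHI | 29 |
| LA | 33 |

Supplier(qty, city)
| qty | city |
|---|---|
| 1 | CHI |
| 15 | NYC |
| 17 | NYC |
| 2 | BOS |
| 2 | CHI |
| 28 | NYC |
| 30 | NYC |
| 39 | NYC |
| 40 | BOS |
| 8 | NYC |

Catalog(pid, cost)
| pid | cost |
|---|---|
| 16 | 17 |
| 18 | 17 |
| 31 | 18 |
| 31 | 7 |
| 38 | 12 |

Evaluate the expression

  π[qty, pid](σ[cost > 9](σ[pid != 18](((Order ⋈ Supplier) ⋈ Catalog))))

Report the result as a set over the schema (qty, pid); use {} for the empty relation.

{(2, 31), (40, 31)}

Order ⋈ Supplier (natural join on city): {(BOS, 15, 2), (BOS, 15, 40), (BOS, 18, 2), (BOS, 18, 40), (BOS, 31, 2), (BOS, 31, 40), (CHI, 29, 1), (CHI, 29, 2)}
(Order ⋈ Supplier) ⋈ Catalog (natural join on pid): {(BOS, 18, 2, 17), (BOS, 18, 40, 17), (BOS, 31, 2, 18), (BOS, 31, 2, 7), (BOS, 31, 40, 18), (BOS, 31, 40, 7)}
Apply σ_{pid != 18}; surviving tuples: {(BOS, 31, 2, 18), (BOS, 31, 2, 7), (BOS, 31, 40, 18), (BOS, 31, 40, 7)}
Apply σ_{cost > 9}; surviving tuples: {(BOS, 31, 2, 18), (BOS, 31, 40, 18)}
π_{qty, pid} gives {(2, 31), (40, 31)}.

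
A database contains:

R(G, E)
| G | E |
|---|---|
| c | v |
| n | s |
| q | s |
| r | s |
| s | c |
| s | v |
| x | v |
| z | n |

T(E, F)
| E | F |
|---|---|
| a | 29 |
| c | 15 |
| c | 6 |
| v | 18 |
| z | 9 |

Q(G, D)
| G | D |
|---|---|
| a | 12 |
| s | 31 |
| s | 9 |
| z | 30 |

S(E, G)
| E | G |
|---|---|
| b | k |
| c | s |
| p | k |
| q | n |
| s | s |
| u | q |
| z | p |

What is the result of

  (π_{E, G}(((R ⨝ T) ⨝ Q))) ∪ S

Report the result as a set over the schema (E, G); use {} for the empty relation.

Natural join on E: {(c, v, 18), (s, c, 15), (s, c, 6), (s, v, 18), (x, v, 18)}
Natural join on G: {(s, c, 15, 31), (s, c, 15, 9), (s, c, 6, 31), (s, c, 6, 9), (s, v, 18, 31), (s, v, 18, 9)}
Projecting to E, G (4 duplicate(s) eliminated): {(c, s), (v, s)}
Taking the union: {(b, k), (c, s), (p, k), (q, n), (s, s), (u, q), (v, s), (z, p)}

{(b, k), (c, s), (p, k), (q, n), (s, s), (u, q), (v, s), (z, p)}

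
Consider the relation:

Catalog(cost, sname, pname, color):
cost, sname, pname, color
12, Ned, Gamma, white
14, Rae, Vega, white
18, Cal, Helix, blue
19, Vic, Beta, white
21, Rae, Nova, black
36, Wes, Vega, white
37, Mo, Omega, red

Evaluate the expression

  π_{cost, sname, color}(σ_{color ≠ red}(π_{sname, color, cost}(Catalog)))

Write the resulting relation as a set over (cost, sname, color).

π_{sname, color, cost} gives {(Cal, blue, 18), (Mo, red, 37), (Ned, white, 12), (Rae, black, 21), (Rae, white, 14), (Vic, white, 19), (Wes, white, 36)}.
σ[color ≠ red]: keep tuples satisfying color ≠ red → {(Cal, blue, 18), (Ned, white, 12), (Rae, black, 21), (Rae, white, 14), (Vic, white, 19), (Wes, white, 36)}
π_{cost, sname, color} gives {(12, Ned, white), (14, Rae, white), (18, Cal, blue), (19, Vic, white), (21, Rae, black), (36, Wes, white)}.

{(12, Ned, white), (14, Rae, white), (18, Cal, blue), (19, Vic, white), (21, Rae, black), (36, Wes, white)}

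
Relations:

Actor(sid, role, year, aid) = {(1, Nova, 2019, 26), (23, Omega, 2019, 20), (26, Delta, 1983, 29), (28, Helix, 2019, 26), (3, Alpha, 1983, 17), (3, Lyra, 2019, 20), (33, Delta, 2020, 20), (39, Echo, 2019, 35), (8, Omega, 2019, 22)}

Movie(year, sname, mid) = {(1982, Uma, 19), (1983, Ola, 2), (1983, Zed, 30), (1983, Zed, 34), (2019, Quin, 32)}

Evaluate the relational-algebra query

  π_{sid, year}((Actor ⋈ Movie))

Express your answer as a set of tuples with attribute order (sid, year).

{(1, 2019), (23, 2019), (26, 1983), (28, 2019), (3, 1983), (3, 2019), (39, 2019), (8, 2019)}

Actor ⋈ Movie (natural join on year): {(1, Nova, 2019, 26, Quin, 32), (23, Omega, 2019, 20, Quin, 32), (26, Delta, 1983, 29, Ola, 2), (26, Delta, 1983, 29, Zed, 30), (26, Delta, 1983, 29, Zed, 34), (28, Helix, 2019, 26, Quin, 32), (3, Alpha, 1983, 17, Ola, 2), (3, Alpha, 1983, 17, Zed, 30), (3, Alpha, 1983, 17, Zed, 34), (3, Lyra, 2019, 20, Quin, 32), (39, Echo, 2019, 35, Quin, 32), (8, Omega, 2019, 22, Quin, 32)}
π[sid, year]: project onto (sid, year) (4 duplicate(s) eliminated) → {(1, 2019), (23, 2019), (26, 1983), (28, 2019), (3, 1983), (3, 2019), (39, 2019), (8, 2019)}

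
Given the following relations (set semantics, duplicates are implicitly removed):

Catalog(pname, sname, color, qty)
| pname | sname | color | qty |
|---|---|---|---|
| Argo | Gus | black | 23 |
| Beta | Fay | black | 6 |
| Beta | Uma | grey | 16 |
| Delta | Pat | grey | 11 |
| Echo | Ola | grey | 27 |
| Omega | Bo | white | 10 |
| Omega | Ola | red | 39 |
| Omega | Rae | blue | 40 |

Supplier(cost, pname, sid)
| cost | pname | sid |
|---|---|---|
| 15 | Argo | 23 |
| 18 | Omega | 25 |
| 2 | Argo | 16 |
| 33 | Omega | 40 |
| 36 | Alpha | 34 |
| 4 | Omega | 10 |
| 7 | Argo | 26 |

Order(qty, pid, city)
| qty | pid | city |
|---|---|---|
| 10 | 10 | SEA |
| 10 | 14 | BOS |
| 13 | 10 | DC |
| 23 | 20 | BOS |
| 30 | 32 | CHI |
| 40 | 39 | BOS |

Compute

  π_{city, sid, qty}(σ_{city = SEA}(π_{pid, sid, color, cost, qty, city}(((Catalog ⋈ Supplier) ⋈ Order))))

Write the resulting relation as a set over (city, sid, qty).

{(SEA, 10, 10), (SEA, 25, 10), (SEA, 40, 10)}

Catalog ⋈ Supplier (natural join on pname): {(Argo, Gus, black, 23, 15, 23), (Argo, Gus, black, 23, 2, 16), (Argo, Gus, black, 23, 7, 26), (Omega, Bo, white, 10, 18, 25), (Omega, Bo, white, 10, 33, 40), (Omega, Bo, white, 10, 4, 10), (Omega, Ola, red, 39, 18, 25), (Omega, Ola, red, 39, 33, 40), (Omega, Ola, red, 39, 4, 10), (Omega, Rae, blue, 40, 18, 25), (Omega, Rae, blue, 40, 33, 40), (Omega, Rae, blue, 40, 4, 10)}
(Catalog ⋈ Supplier) ⋈ Order (natural join on qty): {(Argo, Gus, black, 23, 15, 23, 20, BOS), (Argo, Gus, black, 23, 2, 16, 20, BOS), (Argo, Gus, black, 23, 7, 26, 20, BOS), (Omega, Bo, white, 10, 18, 25, 10, SEA), (Omega, Bo, white, 10, 18, 25, 14, BOS), (Omega, Bo, white, 10, 33, 40, 10, SEA), (Omega, Bo, white, 10, 33, 40, 14, BOS), (Omega, Bo, white, 10, 4, 10, 10, SEA), (Omega, Bo, white, 10, 4, 10, 14, BOS), (Omega, Rae, blue, 40, 18, 25, 39, BOS), (Omega, Rae, blue, 40, 33, 40, 39, BOS), (Omega, Rae, blue, 40, 4, 10, 39, BOS)}
Projecting to pid, sid, color, cost, qty, city: {(10, 10, white, 4, 10, SEA), (10, 25, white, 18, 10, SEA), (10, 40, white, 33, 10, SEA), (14, 10, white, 4, 10, BOS), (14, 25, white, 18, 10, BOS), (14, 40, white, 33, 10, BOS), (20, 16, black, 2, 23, BOS), (20, 23, black, 15, 23, BOS), (20, 26, black, 7, 23, BOS), (39, 10, blue, 4, 40, BOS), (39, 25, blue, 18, 40, BOS), (39, 40, blue, 33, 40, BOS)}
Apply σ_{city = SEA}; surviving tuples: {(10, 10, white, 4, 10, SEA), (10, 25, white, 18, 10, SEA), (10, 40, white, 33, 10, SEA)}
Projecting to city, sid, qty: {(SEA, 10, 10), (SEA, 25, 10), (SEA, 40, 10)}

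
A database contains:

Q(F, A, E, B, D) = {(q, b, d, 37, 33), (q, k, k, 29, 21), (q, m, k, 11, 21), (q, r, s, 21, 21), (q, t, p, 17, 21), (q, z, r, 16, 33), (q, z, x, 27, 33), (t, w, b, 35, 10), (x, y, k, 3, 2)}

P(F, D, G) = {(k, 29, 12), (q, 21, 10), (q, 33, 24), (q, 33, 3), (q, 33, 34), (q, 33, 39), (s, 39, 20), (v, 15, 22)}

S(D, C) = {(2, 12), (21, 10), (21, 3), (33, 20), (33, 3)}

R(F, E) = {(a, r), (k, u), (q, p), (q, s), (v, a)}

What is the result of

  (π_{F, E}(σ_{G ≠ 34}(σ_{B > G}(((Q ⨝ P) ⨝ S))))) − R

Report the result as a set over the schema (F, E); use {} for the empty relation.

Q ⋈ P (natural join on F, D): {(q, b, d, 37, 33, 24), (q, b, d, 37, 33, 3), (q, b, d, 37, 33, 34), (q, b, d, 37, 33, 39), (q, k, k, 29, 21, 10), (q, m, k, 11, 21, 10), (q, r, s, 21, 21, 10), (q, t, p, 17, 21, 10), (q, z, r, 16, 33, 24), (q, z, r, 16, 33, 3), (q, z, r, 16, 33, 34), (q, z, r, 16, 33, 39), (q, z, x, 27, 33, 24), (q, z, x, 27, 33, 3), (q, z, x, 27, 33, 34), (q, z, x, 27, 33, 39)}
(Q ⨝ P) ⋈ S (natural join on D): {(q, b, d, 37, 33, 24, 20), (q, b, d, 37, 33, 24, 3), (q, b, d, 37, 33, 3, 20), (q, b, d, 37, 33, 3, 3), (q, b, d, 37, 33, 34, 20), (q, b, d, 37, 33, 34, 3), (q, b, d, 37, 33, 39, 20), (q, b, d, 37, 33, 39, 3), (q, k, k, 29, 21, 10, 10), (q, k, k, 29, 21, 10, 3), (q, m, k, 11, 21, 10, 10), (q, m, k, 11, 21, 10, 3), (q, r, s, 21, 21, 10, 10), (q, r, s, 21, 21, 10, 3), (q, t, p, 17, 21, 10, 10), (q, t, p, 17, 21, 10, 3), (q, z, r, 16, 33, 24, 20), (q, z, r, 16, 33, 24, 3), (q, z, r, 16, 33, 3, 20), (q, z, r, 16, 33, 3, 3), (q, z, r, 16, 33, 34, 20), (q, z, r, 16, 33, 34, 3), (q, z, r, 16, 33, 39, 20), (q, z, r, 16, 33, 39, 3), (q, z, x, 27, 33, 24, 20), (q, z, x, 27, 33, 24, 3), (q, z, x, 27, 33, 3, 20), (q, z, x, 27, 33, 3, 3), (q, z, x, 27, 33, 34, 20), (q, z, x, 27, 33, 34, 3), (q, z, x, 27, 33, 39, 20), (q, z, x, 27, 33, 39, 3)}
Selection B > G: {(q, b, d, 37, 33, 24, 20), (q, b, d, 37, 33, 24, 3), (q, b, d, 37, 33, 3, 20), (q, b, d, 37, 33, 3, 3), (q, b, d, 37, 33, 34, 20), (q, b, d, 37, 33, 34, 3), (q, k, k, 29, 21, 10, 10), (q, k, k, 29, 21, 10, 3), (q, m, k, 11, 21, 10, 10), (q, m, k, 11, 21, 10, 3), (q, r, s, 21, 21, 10, 10), (q, r, s, 21, 21, 10, 3), (q, t, p, 17, 21, 10, 10), (q, t, p, 17, 21, 10, 3), (q, z, r, 16, 33, 3, 20), (q, z, r, 16, 33, 3, 3), (q, z, x, 27, 33, 24, 20), (q, z, x, 27, 33, 24, 3), (q, z, x, 27, 33, 3, 20), (q, z, x, 27, 33, 3, 3)}
Selection G ≠ 34: {(q, b, d, 37, 33, 24, 20), (q, b, d, 37, 33, 24, 3), (q, b, d, 37, 33, 3, 20), (q, b, d, 37, 33, 3, 3), (q, k, k, 29, 21, 10, 10), (q, k, k, 29, 21, 10, 3), (q, m, k, 11, 21, 10, 10), (q, m, k, 11, 21, 10, 3), (q, r, s, 21, 21, 10, 10), (q, r, s, 21, 21, 10, 3), (q, t, p, 17, 21, 10, 10), (q, t, p, 17, 21, 10, 3), (q, z, r, 16, 33, 3, 20), (q, z, r, 16, 33, 3, 3), (q, z, x, 27, 33, 24, 20), (q, z, x, 27, 33, 24, 3), (q, z, x, 27, 33, 3, 20), (q, z, x, 27, 33, 3, 3)}
Projecting to F, E (12 duplicate(s) eliminated): {(q, d), (q, k), (q, p), (q, r), (q, s), (q, x)}
Set difference of the two operands is {(q, d), (q, k), (q, r), (q, x)}.

{(q, d), (q, k), (q, r), (q, x)}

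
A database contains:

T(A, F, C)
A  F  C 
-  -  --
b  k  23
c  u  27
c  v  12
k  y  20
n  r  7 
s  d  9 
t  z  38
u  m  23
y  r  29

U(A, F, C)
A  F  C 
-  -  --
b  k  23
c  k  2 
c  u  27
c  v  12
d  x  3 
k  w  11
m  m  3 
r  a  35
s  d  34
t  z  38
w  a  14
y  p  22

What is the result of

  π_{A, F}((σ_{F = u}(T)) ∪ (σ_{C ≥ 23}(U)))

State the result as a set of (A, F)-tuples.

Apply σ_{F = u}; surviving tuples: {(c, u, 27)}
Apply σ_{C ≥ 23}; surviving tuples: {(b, k, 23), (c, u, 27), (r, a, 35), (s, d, 34), (t, z, 38)}
Union: {(c, u, 27)} with {(b, k, 23), (c, u, 27), (r, a, 35), (s, d, 34), (t, z, 38)} → {(b, k, 23), (c, u, 27), (r, a, 35), (s, d, 34), (t, z, 38)}
Keep only column(s) A, F: {(b, k), (c, u), (r, a), (s, d), (t, z)}

{(b, k), (c, u), (r, a), (s, d), (t, z)}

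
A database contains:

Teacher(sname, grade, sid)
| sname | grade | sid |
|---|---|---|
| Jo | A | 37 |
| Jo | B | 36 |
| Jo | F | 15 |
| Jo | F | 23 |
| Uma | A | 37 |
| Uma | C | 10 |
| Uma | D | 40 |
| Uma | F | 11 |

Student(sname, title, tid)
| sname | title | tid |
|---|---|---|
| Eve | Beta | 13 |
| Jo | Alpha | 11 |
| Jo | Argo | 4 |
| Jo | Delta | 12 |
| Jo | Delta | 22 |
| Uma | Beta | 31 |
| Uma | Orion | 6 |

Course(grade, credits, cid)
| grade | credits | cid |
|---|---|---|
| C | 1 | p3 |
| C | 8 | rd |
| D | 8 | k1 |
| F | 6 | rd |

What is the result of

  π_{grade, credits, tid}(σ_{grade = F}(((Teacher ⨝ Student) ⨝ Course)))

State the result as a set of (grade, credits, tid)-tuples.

Joining Teacher and Student on sname yields {(Jo, A, 37, Alpha, 11), (Jo, A, 37, Argo, 4), (Jo, A, 37, Delta, 12), (Jo, A, 37, Delta, 22), (Jo, B, 36, Alpha, 11), (Jo, B, 36, Argo, 4), (Jo, B, 36, Delta, 12), (Jo, B, 36, Delta, 22), (Jo, F, 15, Alpha, 11), (Jo, F, 15, Argo, 4), (Jo, F, 15, Delta, 12), (Jo, F, 15, Delta, 22), (Jo, F, 23, Alpha, 11), (Jo, F, 23, Argo, 4), (Jo, F, 23, Delta, 12), (Jo, F, 23, Delta, 22), (Uma, A, 37, Beta, 31), (Uma, A, 37, Orion, 6), (Uma, C, 10, Beta, 31), (Uma, C, 10, Orion, 6), (Uma, D, 40, Beta, 31), (Uma, D, 40, Orion, 6), (Uma, F, 11, Beta, 31), (Uma, F, 11, Orion, 6)}.
Joining (Teacher ⨝ Student) and Course on grade yields {(Jo, F, 15, Alpha, 11, 6, rd), (Jo, F, 15, Argo, 4, 6, rd), (Jo, F, 15, Delta, 12, 6, rd), (Jo, F, 15, Delta, 22, 6, rd), (Jo, F, 23, Alpha, 11, 6, rd), (Jo, F, 23, Argo, 4, 6, rd), (Jo, F, 23, Delta, 12, 6, rd), (Jo, F, 23, Delta, 22, 6, rd), (Uma, C, 10, Beta, 31, 1, p3), (Uma, C, 10, Beta, 31, 8, rd), (Uma, C, 10, Orion, 6, 1, p3), (Uma, C, 10, Orion, 6, 8, rd), (Uma, D, 40, Beta, 31, 8, k1), (Uma, D, 40, Orion, 6, 8, k1), (Uma, F, 11, Beta, 31, 6, rd), (Uma, F, 11, Orion, 6, 6, rd)}.
Apply σ_{grade = F}; surviving tuples: {(Jo, F, 15, Alpha, 11, 6, rd), (Jo, F, 15, Argo, 4, 6, rd), (Jo, F, 15, Delta, 12, 6, rd), (Jo, F, 15, Delta, 22, 6, rd), (Jo, F, 23, Alpha, 11, 6, rd), (Jo, F, 23, Argo, 4, 6, rd), (Jo, F, 23, Delta, 12, 6, rd), (Jo, F, 23, Delta, 22, 6, rd), (Uma, F, 11, Beta, 31, 6, rd), (Uma, F, 11, Orion, 6, 6, rd)}
π_{grade, credits, tid} gives {(F, 6, 11), (F, 6, 12), (F, 6, 22), (F, 6, 31), (F, 6, 4), (F, 6, 6)} (4 duplicate(s) eliminated).

{(F, 6, 11), (F, 6, 12), (F, 6, 22), (F, 6, 31), (F, 6, 4), (F, 6, 6)}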